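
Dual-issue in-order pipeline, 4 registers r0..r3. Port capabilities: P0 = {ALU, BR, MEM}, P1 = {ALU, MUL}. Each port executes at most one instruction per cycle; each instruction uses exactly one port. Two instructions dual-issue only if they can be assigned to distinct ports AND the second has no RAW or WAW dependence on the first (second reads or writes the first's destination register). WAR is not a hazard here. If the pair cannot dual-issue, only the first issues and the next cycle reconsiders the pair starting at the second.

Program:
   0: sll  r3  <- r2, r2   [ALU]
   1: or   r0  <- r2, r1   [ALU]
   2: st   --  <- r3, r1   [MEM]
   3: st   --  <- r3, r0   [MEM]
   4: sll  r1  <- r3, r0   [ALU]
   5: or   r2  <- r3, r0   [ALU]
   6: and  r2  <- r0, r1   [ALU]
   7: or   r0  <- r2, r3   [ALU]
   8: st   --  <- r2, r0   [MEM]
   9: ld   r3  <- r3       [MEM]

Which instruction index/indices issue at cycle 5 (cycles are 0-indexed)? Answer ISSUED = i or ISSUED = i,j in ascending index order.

ISSUED = 7

  cy0 -> i0+i1 (sll.ALU/or.ALU) dual
  cy1 -> i2 (st.MEM) no-port MEM/MEM
  cy2 -> i3+i4 (st.MEM/sll.ALU) dual
  cy3 -> i5 (or.ALU) WAW r2
  cy4 -> i6 (and.ALU) RAW r2
  cy5 -> i7 (or.ALU) RAW r0
  cy6 -> i8 (st.MEM) no-port MEM/MEM
  cy7 -> i9 (ld.MEM) tail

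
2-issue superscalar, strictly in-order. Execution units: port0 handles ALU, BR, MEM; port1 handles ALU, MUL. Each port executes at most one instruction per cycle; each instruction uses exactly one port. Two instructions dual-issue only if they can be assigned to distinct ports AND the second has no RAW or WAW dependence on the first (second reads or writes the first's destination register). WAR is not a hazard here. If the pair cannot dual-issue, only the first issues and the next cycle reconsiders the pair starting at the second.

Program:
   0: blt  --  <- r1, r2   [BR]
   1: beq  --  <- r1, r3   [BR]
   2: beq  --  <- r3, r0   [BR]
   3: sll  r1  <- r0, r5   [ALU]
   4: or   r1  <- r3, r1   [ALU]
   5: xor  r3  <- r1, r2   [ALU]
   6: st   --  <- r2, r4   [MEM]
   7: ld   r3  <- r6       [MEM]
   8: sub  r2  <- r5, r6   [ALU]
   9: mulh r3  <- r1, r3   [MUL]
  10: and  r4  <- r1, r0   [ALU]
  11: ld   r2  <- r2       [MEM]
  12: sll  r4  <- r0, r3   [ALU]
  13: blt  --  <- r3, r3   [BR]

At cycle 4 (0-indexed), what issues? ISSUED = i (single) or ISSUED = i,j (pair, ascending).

t=0 i0:blt ; no-port BR/BR
t=1 i1:beq ; no-port BR/BR
t=2 i2/i3:beq/sll ; dual
t=3 i4:or ; RAW r1
t=4 i5/i6:xor/st ; dual
t=5 i7/i8:ld/sub ; dual
t=6 i9/i10:mulh/and ; dual
t=7 i11/i12:ld/sll ; dual
t=8 i13:blt ; tail

ISSUED = 5,6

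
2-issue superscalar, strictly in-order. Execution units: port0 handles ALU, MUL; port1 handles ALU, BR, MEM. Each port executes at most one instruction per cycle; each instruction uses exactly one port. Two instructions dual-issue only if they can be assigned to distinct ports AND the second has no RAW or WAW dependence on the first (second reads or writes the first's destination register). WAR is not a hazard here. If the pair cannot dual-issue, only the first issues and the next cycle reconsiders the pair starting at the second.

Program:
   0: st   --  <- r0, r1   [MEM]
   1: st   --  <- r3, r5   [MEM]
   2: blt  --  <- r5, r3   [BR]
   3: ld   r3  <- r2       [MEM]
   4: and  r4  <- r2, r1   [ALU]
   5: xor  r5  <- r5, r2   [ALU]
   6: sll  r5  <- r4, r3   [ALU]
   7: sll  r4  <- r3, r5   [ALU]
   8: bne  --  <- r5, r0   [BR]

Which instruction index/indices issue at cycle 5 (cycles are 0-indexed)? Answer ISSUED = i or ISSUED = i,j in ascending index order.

ISSUED = 6

  cy0 -> i0 (st) no-port MEM/MEM
  cy1 -> i1 (st) no-port MEM/BR
  cy2 -> i2 (blt) no-port BR/MEM
  cy3 -> i3+i4 (ld/and) pair
  cy4 -> i5 (xor) WAW r5
  cy5 -> i6 (sll) RAW r5
  cy6 -> i7+i8 (sll/bne) pair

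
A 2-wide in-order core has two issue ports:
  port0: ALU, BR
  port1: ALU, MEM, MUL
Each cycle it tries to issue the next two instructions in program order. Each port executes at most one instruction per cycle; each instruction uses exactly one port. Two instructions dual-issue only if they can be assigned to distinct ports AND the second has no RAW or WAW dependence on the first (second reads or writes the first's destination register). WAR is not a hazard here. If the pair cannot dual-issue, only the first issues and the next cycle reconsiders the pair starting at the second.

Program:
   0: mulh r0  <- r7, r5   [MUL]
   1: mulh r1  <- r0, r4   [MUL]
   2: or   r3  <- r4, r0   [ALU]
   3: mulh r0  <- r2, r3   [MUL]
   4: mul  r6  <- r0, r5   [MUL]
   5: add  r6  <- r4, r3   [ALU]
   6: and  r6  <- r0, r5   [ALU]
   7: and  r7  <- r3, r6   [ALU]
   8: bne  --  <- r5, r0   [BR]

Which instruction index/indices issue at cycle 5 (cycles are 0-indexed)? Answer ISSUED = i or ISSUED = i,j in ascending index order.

ISSUED = 6

0. mulh @i0  | no-port MUL/MUL
1. mulh or @i1&i2  | 2-wide
2. mulh @i3  | no-port MUL/MUL
3. mul @i4  | WAW r6
4. add @i5  | WAW r6
5. and @i6  | RAW r6
6. and bne @i7&i8  | 2-wide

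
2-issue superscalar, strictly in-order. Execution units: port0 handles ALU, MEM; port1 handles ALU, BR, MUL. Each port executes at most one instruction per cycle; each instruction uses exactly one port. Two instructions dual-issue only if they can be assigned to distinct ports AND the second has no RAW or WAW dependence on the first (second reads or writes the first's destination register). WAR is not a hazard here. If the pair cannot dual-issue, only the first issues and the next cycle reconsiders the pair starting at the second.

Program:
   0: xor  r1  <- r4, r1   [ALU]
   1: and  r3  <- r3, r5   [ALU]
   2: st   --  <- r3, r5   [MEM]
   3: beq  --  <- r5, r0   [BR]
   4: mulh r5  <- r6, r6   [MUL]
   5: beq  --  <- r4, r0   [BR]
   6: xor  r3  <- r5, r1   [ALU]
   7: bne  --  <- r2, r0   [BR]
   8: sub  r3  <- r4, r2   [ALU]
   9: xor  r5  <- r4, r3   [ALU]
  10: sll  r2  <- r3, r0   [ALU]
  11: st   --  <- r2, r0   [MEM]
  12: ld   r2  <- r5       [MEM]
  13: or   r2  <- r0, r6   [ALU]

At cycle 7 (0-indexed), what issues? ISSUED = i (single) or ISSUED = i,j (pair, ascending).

ISSUED = 12

[0] i0&i1  xor;and  -- pair
[1] i2&i3  st;beq  -- pair
[2] i4  mulh  -- no-port MUL/BR
[3] i5&i6  beq;xor  -- pair
[4] i7&i8  bne;sub  -- pair
[5] i9&i10  xor;sll  -- pair
[6] i11  st  -- no-port MEM/MEM
[7] i12  ld  -- WAW r2
[8] i13  or  -- tail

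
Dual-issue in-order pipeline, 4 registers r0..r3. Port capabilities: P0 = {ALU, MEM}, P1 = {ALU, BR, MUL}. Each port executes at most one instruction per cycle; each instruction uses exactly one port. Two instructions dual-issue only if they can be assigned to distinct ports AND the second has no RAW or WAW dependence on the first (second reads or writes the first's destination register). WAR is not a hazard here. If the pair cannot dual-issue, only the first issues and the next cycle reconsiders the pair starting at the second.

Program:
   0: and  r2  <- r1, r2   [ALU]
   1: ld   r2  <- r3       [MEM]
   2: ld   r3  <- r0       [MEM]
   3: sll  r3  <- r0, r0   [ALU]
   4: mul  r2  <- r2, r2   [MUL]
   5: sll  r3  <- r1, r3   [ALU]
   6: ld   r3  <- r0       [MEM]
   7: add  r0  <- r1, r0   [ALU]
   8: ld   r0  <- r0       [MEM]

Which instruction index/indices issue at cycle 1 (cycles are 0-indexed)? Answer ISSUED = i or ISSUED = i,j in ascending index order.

t=0 i0:and ; WAW r2
t=1 i1:ld ; no-port MEM/MEM
t=2 i2:ld ; WAW r3
t=3 i3,i4:sll/mul ; 2-wide
t=4 i5:sll ; WAW r3
t=5 i6,i7:ld/add ; 2-wide
t=6 i8:ld ; tail

ISSUED = 1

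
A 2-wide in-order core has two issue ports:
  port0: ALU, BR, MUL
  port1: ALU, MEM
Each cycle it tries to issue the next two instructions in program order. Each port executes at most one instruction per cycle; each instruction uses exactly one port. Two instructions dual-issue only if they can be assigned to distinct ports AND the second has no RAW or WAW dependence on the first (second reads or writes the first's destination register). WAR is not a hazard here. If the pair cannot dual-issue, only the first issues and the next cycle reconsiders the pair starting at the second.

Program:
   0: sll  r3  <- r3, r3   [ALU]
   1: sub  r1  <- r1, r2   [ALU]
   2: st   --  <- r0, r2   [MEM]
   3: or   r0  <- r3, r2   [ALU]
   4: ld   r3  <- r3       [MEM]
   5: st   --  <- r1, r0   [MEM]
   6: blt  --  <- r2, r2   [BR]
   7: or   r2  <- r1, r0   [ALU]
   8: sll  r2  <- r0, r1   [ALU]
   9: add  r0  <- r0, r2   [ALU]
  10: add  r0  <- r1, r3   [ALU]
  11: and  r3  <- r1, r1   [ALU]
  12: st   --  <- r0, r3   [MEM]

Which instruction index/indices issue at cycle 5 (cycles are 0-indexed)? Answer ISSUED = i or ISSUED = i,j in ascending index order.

ISSUED = 8

[0] i0,i1  sll;sub  -- dual
[1] i2,i3  st;or  -- dual
[2] i4  ld  -- no-port MEM/MEM
[3] i5,i6  st;blt  -- dual
[4] i7  or  -- WAW r2
[5] i8  sll  -- RAW r2
[6] i9  add  -- WAW r0
[7] i10,i11  add;and  -- dual
[8] i12  st  -- tail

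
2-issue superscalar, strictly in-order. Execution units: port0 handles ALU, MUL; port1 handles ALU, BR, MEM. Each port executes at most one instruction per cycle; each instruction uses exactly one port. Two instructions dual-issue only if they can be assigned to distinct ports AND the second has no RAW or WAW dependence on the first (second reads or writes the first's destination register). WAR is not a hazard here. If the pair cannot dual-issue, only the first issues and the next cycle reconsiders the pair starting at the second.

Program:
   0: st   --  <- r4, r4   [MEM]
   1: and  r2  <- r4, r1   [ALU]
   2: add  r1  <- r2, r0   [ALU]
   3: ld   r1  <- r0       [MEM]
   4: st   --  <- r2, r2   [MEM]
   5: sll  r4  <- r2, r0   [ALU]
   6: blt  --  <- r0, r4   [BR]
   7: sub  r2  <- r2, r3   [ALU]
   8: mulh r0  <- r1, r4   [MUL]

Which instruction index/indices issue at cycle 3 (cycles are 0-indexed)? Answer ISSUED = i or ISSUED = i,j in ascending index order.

c0: i0,i1 st.MEM and.ALU  dual
c1: i2 add.ALU  WAW r1
c2: i3 ld.MEM  no-port MEM/MEM
c3: i4,i5 st.MEM sll.ALU  dual
c4: i6,i7 blt.BR sub.ALU  dual
c5: i8 mulh.MUL  tail

ISSUED = 4,5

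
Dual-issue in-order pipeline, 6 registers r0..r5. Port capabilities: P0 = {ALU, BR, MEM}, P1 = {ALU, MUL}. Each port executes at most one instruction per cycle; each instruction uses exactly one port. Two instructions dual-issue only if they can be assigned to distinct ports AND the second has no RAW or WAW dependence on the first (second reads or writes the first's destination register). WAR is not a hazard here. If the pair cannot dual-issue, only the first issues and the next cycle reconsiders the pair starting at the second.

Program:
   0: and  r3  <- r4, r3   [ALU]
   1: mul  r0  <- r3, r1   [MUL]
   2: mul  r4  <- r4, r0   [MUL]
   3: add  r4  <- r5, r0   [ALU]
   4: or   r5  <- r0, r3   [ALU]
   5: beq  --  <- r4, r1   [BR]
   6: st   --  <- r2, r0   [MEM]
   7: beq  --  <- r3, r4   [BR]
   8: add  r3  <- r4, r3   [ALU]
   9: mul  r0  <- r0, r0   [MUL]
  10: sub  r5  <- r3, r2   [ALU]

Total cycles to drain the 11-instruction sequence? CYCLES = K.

  cy0 -> i0 (and) RAW r3
  cy1 -> i1 (mul) no-port MUL/MUL
  cy2 -> i2 (mul) WAW r4
  cy3 -> i3+i4 (add/or) pair
  cy4 -> i5 (beq) no-port BR/MEM
  cy5 -> i6 (st) no-port MEM/BR
  cy6 -> i7+i8 (beq/add) pair
  cy7 -> i9+i10 (mul/sub) pair

CYCLES = 8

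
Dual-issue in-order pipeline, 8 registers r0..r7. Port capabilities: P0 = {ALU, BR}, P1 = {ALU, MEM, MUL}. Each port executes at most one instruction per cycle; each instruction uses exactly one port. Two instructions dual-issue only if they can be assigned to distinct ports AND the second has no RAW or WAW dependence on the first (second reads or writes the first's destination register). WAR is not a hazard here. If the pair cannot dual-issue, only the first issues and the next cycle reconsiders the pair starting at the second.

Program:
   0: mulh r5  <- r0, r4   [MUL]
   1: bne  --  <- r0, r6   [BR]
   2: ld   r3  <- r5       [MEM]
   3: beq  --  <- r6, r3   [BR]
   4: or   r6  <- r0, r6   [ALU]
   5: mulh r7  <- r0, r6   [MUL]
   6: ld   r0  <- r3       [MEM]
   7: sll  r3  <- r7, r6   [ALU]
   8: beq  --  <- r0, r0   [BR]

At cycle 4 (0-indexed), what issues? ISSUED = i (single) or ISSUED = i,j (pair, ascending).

ISSUED = 6,7

#0 head=0: mulh bne i0+i1 2-wide
#1 head=2: ld i2 RAW r3
#2 head=3: beq or i3+i4 2-wide
#3 head=5: mulh i5 no-port MUL/MEM
#4 head=6: ld sll i6+i7 2-wide
#5 head=8: beq i8 tail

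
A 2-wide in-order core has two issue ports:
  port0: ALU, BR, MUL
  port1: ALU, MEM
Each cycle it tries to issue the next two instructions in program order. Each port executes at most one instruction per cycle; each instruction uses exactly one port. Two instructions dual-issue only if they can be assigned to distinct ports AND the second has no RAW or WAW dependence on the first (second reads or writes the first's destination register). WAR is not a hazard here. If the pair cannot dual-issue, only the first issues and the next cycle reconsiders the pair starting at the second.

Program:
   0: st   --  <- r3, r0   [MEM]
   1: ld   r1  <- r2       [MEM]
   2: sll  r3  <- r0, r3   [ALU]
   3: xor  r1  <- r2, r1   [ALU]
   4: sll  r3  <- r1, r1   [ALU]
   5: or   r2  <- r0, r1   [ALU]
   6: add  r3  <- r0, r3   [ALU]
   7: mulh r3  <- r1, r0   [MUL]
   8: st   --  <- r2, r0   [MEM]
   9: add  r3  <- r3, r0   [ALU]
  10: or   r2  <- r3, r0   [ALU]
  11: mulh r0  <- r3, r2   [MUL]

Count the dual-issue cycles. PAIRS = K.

c0: i0 st.MEM  no-port MEM/MEM
c1: i1/i2 ld.MEM/sll.ALU  dual
c2: i3 xor.ALU  RAW r1
c3: i4/i5 sll.ALU/or.ALU  dual
c4: i6 add.ALU  WAW r3
c5: i7/i8 mulh.MUL/st.MEM  dual
c6: i9 add.ALU  RAW r3
c7: i10 or.ALU  RAW r2
c8: i11 mulh.MUL  tail

PAIRS = 3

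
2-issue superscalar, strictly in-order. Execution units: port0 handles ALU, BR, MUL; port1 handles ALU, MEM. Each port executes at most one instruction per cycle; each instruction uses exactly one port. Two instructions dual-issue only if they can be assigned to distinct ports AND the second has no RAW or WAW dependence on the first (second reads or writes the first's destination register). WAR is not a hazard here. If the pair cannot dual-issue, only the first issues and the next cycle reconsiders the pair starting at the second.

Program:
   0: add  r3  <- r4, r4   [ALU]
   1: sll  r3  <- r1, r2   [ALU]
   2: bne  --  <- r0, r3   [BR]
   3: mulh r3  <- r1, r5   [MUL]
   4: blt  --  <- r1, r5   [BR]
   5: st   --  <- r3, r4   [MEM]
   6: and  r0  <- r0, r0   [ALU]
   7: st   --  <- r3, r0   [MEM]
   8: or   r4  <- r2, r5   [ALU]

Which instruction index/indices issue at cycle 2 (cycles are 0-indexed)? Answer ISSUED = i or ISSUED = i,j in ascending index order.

  cy0 -> i0 (add.ALU) WAW r3
  cy1 -> i1 (sll.ALU) RAW r3
  cy2 -> i2 (bne.BR) no-port BR/MUL
  cy3 -> i3 (mulh.MUL) no-port MUL/BR
  cy4 -> i4+i5 (blt.BR+st.MEM) dual
  cy5 -> i6 (and.ALU) RAW r0
  cy6 -> i7+i8 (st.MEM+or.ALU) dual

ISSUED = 2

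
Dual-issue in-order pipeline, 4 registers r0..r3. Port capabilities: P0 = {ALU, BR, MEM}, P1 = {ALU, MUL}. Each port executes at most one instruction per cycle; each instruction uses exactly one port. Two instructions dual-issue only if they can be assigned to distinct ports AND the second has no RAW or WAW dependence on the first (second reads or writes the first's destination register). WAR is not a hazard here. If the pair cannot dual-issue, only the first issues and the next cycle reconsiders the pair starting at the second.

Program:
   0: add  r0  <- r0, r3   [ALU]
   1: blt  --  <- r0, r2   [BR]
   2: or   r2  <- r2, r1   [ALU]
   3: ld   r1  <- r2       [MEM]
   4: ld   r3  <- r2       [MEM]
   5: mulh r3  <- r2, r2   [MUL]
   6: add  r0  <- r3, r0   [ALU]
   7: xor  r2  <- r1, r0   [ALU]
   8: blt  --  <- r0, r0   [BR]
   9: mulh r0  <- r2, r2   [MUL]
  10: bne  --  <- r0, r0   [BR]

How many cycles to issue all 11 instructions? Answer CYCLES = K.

#0 head=0: add.ALU i0 RAW r0
#1 head=1: blt.BR/or.ALU i1,i2 pair
#2 head=3: ld.MEM i3 no-port MEM/MEM
#3 head=4: ld.MEM i4 WAW r3
#4 head=5: mulh.MUL i5 RAW r3
#5 head=6: add.ALU i6 RAW r0
#6 head=7: xor.ALU/blt.BR i7,i8 pair
#7 head=9: mulh.MUL i9 RAW r0
#8 head=10: bne.BR i10 tail

CYCLES = 9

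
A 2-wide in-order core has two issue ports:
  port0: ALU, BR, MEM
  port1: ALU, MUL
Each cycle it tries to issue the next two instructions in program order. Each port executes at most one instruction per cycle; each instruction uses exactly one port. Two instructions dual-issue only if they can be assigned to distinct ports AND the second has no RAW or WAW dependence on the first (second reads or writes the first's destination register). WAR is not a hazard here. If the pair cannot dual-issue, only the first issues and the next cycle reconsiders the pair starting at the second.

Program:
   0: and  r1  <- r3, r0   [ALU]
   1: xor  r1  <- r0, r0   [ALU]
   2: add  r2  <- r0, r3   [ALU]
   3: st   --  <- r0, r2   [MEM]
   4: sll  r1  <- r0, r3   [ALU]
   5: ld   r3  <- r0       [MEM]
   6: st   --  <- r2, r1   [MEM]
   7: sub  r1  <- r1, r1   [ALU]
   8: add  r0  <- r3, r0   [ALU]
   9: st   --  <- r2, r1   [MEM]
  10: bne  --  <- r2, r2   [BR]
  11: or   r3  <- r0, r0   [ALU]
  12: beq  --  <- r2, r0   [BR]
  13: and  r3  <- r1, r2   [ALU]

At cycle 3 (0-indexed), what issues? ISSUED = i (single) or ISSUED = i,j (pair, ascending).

ISSUED = 5

  cy0 -> i0 (and.ALU) WAW r1
  cy1 -> i1,i2 (xor.ALU/add.ALU) pair
  cy2 -> i3,i4 (st.MEM/sll.ALU) pair
  cy3 -> i5 (ld.MEM) no-port MEM/MEM
  cy4 -> i6,i7 (st.MEM/sub.ALU) pair
  cy5 -> i8,i9 (add.ALU/st.MEM) pair
  cy6 -> i10,i11 (bne.BR/or.ALU) pair
  cy7 -> i12,i13 (beq.BR/and.ALU) pair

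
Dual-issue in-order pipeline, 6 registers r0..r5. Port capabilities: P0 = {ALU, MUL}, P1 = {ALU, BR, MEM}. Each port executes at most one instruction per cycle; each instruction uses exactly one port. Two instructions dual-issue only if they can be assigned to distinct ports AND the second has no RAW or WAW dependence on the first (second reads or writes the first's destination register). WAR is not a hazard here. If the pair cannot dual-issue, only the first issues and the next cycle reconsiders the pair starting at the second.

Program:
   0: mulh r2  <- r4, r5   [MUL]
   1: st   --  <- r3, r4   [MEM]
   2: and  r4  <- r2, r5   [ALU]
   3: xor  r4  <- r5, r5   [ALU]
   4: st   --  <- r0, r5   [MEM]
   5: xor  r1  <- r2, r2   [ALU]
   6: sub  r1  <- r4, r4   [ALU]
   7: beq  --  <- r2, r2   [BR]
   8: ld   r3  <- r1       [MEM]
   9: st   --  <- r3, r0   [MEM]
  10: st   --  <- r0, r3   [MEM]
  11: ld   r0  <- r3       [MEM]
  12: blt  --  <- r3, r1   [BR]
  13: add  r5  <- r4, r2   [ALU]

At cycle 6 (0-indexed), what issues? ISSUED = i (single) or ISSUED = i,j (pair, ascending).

ISSUED = 9

  cy0 -> i0&i1 (mulh.MUL;st.MEM) 2-wide
  cy1 -> i2 (and.ALU) WAW r4
  cy2 -> i3&i4 (xor.ALU;st.MEM) 2-wide
  cy3 -> i5 (xor.ALU) WAW r1
  cy4 -> i6&i7 (sub.ALU;beq.BR) 2-wide
  cy5 -> i8 (ld.MEM) no-port MEM/MEM
  cy6 -> i9 (st.MEM) no-port MEM/MEM
  cy7 -> i10 (st.MEM) no-port MEM/MEM
  cy8 -> i11 (ld.MEM) no-port MEM/BR
  cy9 -> i12&i13 (blt.BR;add.ALU) 2-wide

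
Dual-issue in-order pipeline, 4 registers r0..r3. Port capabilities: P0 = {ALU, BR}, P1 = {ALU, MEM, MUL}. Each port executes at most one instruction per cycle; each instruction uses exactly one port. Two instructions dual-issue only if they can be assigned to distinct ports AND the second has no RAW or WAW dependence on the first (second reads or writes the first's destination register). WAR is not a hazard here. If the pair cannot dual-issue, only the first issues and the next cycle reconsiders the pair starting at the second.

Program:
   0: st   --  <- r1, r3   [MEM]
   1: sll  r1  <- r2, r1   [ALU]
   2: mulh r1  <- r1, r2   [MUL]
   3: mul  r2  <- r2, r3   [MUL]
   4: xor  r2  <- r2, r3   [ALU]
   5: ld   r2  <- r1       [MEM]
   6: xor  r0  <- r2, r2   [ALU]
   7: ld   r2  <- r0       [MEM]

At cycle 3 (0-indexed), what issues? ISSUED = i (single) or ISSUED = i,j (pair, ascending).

ISSUED = 4

0. st.MEM;sll.ALU @i0&i1  | 2-wide
1. mulh.MUL @i2  | no-port MUL/MUL
2. mul.MUL @i3  | RAW+WAW r2
3. xor.ALU @i4  | WAW r2
4. ld.MEM @i5  | RAW r2
5. xor.ALU @i6  | RAW r0
6. ld.MEM @i7  | tail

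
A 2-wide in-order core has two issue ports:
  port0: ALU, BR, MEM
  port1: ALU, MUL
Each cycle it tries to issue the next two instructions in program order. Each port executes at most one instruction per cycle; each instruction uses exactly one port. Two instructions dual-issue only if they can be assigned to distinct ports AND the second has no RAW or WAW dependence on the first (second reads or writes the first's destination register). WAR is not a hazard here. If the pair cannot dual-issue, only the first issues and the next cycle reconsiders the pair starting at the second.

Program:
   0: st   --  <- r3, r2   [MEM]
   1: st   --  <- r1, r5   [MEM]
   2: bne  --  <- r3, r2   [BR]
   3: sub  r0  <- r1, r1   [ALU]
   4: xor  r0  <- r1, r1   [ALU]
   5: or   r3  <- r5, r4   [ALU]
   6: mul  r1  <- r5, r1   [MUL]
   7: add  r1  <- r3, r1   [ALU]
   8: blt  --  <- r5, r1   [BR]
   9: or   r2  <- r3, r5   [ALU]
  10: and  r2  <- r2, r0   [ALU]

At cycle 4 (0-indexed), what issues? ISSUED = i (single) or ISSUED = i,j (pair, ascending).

  cy0 -> i0 (st.MEM) no-port MEM/MEM
  cy1 -> i1 (st.MEM) no-port MEM/BR
  cy2 -> i2,i3 (bne.BR/sub.ALU) pair
  cy3 -> i4,i5 (xor.ALU/or.ALU) pair
  cy4 -> i6 (mul.MUL) RAW+WAW r1
  cy5 -> i7 (add.ALU) RAW r1
  cy6 -> i8,i9 (blt.BR/or.ALU) pair
  cy7 -> i10 (and.ALU) tail

ISSUED = 6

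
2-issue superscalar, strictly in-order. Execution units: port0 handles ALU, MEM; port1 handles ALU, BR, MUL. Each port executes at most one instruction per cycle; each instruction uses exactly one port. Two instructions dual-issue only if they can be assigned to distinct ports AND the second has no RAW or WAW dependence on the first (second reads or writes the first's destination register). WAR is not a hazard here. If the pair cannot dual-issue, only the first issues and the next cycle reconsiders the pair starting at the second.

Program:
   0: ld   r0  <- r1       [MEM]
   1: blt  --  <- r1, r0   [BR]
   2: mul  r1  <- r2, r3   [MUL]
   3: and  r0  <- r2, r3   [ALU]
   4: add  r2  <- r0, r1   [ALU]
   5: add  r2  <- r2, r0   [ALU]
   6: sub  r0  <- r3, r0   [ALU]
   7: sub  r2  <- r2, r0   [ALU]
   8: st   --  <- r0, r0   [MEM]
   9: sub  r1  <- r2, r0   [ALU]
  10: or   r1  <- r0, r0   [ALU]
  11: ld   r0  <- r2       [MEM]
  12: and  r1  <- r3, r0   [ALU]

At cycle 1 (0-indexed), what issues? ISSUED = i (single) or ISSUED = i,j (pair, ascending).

ISSUED = 1

0. ld.MEM @i0  | RAW r0
1. blt.BR @i1  | no-port BR/MUL
2. mul.MUL;and.ALU @i2+i3  | pair
3. add.ALU @i4  | RAW+WAW r2
4. add.ALU;sub.ALU @i5+i6  | pair
5. sub.ALU;st.MEM @i7+i8  | pair
6. sub.ALU @i9  | WAW r1
7. or.ALU;ld.MEM @i10+i11  | pair
8. and.ALU @i12  | tail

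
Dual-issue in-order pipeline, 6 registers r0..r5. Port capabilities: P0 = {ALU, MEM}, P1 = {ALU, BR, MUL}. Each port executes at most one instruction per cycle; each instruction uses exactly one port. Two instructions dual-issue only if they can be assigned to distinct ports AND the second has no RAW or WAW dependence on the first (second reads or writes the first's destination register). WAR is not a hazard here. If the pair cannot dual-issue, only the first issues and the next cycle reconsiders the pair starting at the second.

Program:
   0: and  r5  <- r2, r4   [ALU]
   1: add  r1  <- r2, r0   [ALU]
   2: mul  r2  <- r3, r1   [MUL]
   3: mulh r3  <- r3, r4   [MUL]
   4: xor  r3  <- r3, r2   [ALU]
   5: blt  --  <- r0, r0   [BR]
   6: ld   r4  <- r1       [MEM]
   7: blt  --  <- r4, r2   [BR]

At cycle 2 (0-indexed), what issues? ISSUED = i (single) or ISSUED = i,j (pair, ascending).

  cy0 -> i0&i1 (and.ALU/add.ALU) dual
  cy1 -> i2 (mul.MUL) no-port MUL/MUL
  cy2 -> i3 (mulh.MUL) RAW+WAW r3
  cy3 -> i4&i5 (xor.ALU/blt.BR) dual
  cy4 -> i6 (ld.MEM) RAW r4
  cy5 -> i7 (blt.BR) tail

ISSUED = 3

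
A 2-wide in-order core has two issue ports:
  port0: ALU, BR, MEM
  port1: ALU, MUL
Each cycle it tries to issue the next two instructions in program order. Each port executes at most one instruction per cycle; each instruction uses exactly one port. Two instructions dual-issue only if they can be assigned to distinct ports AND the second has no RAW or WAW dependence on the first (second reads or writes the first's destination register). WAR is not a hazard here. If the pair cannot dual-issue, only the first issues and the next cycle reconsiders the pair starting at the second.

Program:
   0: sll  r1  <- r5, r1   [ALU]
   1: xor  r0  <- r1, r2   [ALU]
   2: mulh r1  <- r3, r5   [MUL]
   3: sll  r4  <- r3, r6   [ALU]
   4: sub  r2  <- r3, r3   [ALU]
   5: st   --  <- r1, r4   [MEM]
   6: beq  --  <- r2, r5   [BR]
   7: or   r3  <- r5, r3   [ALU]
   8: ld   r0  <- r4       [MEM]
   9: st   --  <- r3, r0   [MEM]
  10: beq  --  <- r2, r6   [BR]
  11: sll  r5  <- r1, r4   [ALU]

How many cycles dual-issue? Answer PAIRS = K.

PAIRS = 4

c0: i0 sll  RAW r1
c1: i1/i2 xor/mulh  dual
c2: i3/i4 sll/sub  dual
c3: i5 st  no-port MEM/BR
c4: i6/i7 beq/or  dual
c5: i8 ld  no-port MEM/MEM
c6: i9 st  no-port MEM/BR
c7: i10/i11 beq/sll  dual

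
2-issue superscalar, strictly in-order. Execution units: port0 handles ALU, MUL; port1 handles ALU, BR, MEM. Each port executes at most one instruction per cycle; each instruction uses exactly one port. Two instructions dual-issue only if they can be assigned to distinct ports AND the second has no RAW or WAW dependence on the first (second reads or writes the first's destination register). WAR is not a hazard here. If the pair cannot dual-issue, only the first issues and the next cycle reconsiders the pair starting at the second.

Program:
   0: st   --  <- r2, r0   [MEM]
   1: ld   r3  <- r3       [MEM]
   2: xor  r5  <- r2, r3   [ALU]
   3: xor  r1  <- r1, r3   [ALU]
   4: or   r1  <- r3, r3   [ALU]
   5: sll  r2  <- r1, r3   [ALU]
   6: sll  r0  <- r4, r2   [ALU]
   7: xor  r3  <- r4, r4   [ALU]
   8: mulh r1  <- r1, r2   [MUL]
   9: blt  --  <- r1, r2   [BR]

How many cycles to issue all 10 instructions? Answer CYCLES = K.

0. st @i0  | no-port MEM/MEM
1. ld @i1  | RAW r3
2. xor+xor @i2,i3  | 2-wide
3. or @i4  | RAW r1
4. sll @i5  | RAW r2
5. sll+xor @i6,i7  | 2-wide
6. mulh @i8  | RAW r1
7. blt @i9  | tail

CYCLES = 8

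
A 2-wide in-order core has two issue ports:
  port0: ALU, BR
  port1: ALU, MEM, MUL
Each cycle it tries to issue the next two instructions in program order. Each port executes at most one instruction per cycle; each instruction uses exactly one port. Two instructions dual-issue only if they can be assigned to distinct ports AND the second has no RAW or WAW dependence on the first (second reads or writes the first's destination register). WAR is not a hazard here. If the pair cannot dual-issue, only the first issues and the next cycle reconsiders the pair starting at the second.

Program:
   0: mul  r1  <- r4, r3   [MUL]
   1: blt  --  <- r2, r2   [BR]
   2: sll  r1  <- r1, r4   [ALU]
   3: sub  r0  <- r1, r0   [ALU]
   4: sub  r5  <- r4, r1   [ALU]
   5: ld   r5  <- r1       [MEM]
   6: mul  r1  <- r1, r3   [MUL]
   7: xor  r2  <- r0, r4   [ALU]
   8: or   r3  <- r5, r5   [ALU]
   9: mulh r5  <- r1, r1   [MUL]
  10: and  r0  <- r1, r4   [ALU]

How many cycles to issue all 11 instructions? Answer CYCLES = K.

CYCLES = 7

c0: i0/i1 mul blt  dual
c1: i2 sll  RAW r1
c2: i3/i4 sub sub  dual
c3: i5 ld  no-port MEM/MUL
c4: i6/i7 mul xor  dual
c5: i8/i9 or mulh  dual
c6: i10 and  tail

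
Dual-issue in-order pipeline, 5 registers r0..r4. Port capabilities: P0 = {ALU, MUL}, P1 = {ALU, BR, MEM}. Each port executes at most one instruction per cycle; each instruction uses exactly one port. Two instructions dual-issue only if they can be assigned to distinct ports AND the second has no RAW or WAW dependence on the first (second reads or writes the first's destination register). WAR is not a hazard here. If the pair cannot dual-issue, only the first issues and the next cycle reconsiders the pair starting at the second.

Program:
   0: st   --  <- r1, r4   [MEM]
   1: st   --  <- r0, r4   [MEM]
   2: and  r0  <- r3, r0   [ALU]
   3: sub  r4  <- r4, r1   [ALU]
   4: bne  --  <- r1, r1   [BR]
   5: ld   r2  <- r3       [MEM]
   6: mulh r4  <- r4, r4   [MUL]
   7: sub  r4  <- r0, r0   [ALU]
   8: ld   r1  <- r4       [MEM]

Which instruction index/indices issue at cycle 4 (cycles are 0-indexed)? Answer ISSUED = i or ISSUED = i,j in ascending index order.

  cy0 -> i0 (st) no-port MEM/MEM
  cy1 -> i1&i2 (st+and) pair
  cy2 -> i3&i4 (sub+bne) pair
  cy3 -> i5&i6 (ld+mulh) pair
  cy4 -> i7 (sub) RAW r4
  cy5 -> i8 (ld) tail

ISSUED = 7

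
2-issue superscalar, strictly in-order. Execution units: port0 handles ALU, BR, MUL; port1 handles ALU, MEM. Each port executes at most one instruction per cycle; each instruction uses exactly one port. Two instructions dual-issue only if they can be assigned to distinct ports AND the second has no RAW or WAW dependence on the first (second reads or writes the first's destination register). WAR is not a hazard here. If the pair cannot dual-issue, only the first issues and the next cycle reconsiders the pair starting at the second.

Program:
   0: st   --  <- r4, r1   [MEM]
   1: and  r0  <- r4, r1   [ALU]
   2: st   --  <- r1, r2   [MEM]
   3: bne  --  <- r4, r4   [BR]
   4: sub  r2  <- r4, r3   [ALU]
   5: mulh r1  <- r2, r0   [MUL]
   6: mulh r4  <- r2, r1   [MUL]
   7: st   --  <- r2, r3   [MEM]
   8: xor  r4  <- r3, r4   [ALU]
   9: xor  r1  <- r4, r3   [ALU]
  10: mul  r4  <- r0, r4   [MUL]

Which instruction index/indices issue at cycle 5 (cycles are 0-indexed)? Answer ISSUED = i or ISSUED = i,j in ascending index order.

ISSUED = 8

#0 head=0: st;and i0,i1 pair
#1 head=2: st;bne i2,i3 pair
#2 head=4: sub i4 RAW r2
#3 head=5: mulh i5 no-port MUL/MUL
#4 head=6: mulh;st i6,i7 pair
#5 head=8: xor i8 RAW r4
#6 head=9: xor;mul i9,i10 pair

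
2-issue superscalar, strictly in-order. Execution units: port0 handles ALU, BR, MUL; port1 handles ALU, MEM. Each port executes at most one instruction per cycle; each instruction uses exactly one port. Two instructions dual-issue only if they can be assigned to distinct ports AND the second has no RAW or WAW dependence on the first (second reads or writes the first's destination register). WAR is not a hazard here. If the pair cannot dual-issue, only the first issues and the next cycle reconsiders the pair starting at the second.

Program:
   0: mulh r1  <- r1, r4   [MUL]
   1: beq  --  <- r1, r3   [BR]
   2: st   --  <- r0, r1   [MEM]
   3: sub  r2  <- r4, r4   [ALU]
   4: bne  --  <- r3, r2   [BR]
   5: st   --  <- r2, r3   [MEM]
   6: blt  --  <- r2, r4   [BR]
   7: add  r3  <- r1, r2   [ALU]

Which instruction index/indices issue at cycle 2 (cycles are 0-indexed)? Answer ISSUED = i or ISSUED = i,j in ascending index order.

ISSUED = 3

  cy0 -> i0 (mulh.MUL) no-port MUL/BR
  cy1 -> i1,i2 (beq.BR;st.MEM) pair
  cy2 -> i3 (sub.ALU) RAW r2
  cy3 -> i4,i5 (bne.BR;st.MEM) pair
  cy4 -> i6,i7 (blt.BR;add.ALU) pair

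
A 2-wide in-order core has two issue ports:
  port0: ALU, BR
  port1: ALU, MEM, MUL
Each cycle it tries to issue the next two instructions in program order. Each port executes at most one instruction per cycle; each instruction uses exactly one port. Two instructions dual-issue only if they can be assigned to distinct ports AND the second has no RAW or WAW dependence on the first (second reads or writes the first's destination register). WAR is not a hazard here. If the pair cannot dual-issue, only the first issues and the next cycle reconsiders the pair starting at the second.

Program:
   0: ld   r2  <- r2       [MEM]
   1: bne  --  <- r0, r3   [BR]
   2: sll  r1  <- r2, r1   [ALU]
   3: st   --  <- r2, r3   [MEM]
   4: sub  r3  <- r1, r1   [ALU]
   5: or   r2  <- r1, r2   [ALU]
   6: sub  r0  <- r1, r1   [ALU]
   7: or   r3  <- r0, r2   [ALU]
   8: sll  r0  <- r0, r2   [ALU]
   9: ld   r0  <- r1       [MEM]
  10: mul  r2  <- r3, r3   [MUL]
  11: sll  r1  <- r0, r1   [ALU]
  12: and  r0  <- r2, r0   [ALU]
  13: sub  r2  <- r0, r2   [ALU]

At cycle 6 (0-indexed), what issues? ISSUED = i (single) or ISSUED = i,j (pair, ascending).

ISSUED = 10,11

0. ld;bne @i0+i1  | 2-wide
1. sll;st @i2+i3  | 2-wide
2. sub;or @i4+i5  | 2-wide
3. sub @i6  | RAW r0
4. or;sll @i7+i8  | 2-wide
5. ld @i9  | no-port MEM/MUL
6. mul;sll @i10+i11  | 2-wide
7. and @i12  | RAW r0
8. sub @i13  | tail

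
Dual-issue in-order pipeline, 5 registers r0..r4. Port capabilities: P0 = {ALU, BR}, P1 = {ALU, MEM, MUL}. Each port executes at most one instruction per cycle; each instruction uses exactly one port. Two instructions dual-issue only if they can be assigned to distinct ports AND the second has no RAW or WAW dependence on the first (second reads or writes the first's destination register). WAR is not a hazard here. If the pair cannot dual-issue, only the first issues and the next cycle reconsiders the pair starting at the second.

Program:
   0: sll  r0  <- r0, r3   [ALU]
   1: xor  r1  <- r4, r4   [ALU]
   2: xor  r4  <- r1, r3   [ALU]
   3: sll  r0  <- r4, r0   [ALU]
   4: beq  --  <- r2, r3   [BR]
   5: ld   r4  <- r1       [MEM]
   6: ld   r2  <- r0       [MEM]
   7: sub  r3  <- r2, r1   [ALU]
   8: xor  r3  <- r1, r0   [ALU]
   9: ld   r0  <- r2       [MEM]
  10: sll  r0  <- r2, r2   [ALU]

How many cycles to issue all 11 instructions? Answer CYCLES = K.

t=0 i0,i1:sll.ALU;xor.ALU ; pair
t=1 i2:xor.ALU ; RAW r4
t=2 i3,i4:sll.ALU;beq.BR ; pair
t=3 i5:ld.MEM ; no-port MEM/MEM
t=4 i6:ld.MEM ; RAW r2
t=5 i7:sub.ALU ; WAW r3
t=6 i8,i9:xor.ALU;ld.MEM ; pair
t=7 i10:sll.ALU ; tail

CYCLES = 8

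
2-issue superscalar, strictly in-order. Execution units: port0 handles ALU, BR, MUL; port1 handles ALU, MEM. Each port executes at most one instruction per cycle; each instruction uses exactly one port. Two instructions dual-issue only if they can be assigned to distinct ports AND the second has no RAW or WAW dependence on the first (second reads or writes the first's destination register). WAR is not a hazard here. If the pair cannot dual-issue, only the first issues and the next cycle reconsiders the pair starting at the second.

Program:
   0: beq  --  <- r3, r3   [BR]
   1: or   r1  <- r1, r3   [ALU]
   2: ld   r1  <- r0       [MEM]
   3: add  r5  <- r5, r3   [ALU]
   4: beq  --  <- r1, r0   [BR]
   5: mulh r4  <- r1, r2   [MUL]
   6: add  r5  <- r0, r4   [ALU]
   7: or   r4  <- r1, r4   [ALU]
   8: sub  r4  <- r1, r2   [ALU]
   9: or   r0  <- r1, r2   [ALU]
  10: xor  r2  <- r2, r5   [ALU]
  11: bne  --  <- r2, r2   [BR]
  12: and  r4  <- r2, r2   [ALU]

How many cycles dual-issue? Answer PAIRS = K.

t=0 i0&i1:beq or ; 2-wide
t=1 i2&i3:ld add ; 2-wide
t=2 i4:beq ; no-port BR/MUL
t=3 i5:mulh ; RAW r4
t=4 i6&i7:add or ; 2-wide
t=5 i8&i9:sub or ; 2-wide
t=6 i10:xor ; RAW r2
t=7 i11&i12:bne and ; 2-wide

PAIRS = 5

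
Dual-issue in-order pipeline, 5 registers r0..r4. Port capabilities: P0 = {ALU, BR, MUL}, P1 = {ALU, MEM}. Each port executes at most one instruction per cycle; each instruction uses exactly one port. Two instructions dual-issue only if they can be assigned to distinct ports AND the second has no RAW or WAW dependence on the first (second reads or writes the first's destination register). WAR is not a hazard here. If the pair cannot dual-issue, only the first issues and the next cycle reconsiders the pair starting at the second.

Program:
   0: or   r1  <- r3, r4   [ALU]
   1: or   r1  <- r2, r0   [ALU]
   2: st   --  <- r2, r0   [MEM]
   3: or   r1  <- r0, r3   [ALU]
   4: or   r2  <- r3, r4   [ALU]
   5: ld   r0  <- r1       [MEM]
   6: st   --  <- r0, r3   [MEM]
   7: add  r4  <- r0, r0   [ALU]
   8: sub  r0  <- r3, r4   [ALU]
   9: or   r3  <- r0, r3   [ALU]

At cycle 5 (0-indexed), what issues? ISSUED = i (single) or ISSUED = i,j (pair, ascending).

ISSUED = 8

0. or.ALU @i0  | WAW r1
1. or.ALU/st.MEM @i1/i2  | 2-wide
2. or.ALU/or.ALU @i3/i4  | 2-wide
3. ld.MEM @i5  | no-port MEM/MEM
4. st.MEM/add.ALU @i6/i7  | 2-wide
5. sub.ALU @i8  | RAW r0
6. or.ALU @i9  | tail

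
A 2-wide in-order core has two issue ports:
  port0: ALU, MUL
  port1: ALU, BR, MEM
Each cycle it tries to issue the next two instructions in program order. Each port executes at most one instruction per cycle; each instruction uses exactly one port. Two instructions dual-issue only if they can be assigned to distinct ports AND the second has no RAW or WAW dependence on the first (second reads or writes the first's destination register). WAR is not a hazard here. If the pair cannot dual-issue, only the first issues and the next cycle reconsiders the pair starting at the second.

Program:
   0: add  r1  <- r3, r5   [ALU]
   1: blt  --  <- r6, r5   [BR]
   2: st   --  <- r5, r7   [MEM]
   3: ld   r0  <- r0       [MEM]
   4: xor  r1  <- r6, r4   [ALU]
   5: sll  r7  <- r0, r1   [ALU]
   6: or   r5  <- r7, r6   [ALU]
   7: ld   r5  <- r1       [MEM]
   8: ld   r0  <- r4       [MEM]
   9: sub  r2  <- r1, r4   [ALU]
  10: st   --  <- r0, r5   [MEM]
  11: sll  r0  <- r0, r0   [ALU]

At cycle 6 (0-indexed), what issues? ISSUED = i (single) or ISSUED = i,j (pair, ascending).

ISSUED = 8,9

c0: i0/i1 add+blt  pair
c1: i2 st  no-port MEM/MEM
c2: i3/i4 ld+xor  pair
c3: i5 sll  RAW r7
c4: i6 or  WAW r5
c5: i7 ld  no-port MEM/MEM
c6: i8/i9 ld+sub  pair
c7: i10/i11 st+sll  pair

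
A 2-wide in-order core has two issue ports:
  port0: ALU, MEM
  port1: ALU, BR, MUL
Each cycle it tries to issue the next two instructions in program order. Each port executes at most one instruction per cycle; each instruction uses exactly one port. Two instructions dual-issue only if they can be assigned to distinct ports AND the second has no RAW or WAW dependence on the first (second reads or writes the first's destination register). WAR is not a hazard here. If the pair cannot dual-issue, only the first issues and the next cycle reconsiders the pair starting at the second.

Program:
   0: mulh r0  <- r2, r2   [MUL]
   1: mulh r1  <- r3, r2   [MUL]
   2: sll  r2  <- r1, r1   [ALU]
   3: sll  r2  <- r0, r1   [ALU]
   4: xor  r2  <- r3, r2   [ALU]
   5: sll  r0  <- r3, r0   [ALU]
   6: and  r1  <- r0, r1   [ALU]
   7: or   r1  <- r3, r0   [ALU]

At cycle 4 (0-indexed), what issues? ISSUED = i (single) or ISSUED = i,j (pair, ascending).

t=0 i0:mulh.MUL ; no-port MUL/MUL
t=1 i1:mulh.MUL ; RAW r1
t=2 i2:sll.ALU ; WAW r2
t=3 i3:sll.ALU ; RAW+WAW r2
t=4 i4,i5:xor.ALU;sll.ALU ; pair
t=5 i6:and.ALU ; WAW r1
t=6 i7:or.ALU ; tail

ISSUED = 4,5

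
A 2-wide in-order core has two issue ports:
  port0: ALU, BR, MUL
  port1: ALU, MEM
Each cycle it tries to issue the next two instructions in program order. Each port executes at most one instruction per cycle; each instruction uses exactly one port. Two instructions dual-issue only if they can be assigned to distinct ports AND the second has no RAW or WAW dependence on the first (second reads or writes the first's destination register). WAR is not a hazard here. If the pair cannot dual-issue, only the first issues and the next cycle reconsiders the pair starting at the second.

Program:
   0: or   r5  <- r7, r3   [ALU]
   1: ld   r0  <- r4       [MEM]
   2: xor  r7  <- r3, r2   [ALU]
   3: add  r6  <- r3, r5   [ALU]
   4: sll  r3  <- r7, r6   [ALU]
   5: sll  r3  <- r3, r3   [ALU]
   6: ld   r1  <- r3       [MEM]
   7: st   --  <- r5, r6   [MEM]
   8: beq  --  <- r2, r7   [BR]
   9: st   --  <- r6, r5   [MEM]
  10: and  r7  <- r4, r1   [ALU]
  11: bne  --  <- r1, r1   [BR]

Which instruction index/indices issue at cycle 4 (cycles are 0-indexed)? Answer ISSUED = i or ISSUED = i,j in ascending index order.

ISSUED = 6

0. or ld @i0,i1  | 2-wide
1. xor add @i2,i3  | 2-wide
2. sll @i4  | RAW+WAW r3
3. sll @i5  | RAW r3
4. ld @i6  | no-port MEM/MEM
5. st beq @i7,i8  | 2-wide
6. st and @i9,i10  | 2-wide
7. bne @i11  | tail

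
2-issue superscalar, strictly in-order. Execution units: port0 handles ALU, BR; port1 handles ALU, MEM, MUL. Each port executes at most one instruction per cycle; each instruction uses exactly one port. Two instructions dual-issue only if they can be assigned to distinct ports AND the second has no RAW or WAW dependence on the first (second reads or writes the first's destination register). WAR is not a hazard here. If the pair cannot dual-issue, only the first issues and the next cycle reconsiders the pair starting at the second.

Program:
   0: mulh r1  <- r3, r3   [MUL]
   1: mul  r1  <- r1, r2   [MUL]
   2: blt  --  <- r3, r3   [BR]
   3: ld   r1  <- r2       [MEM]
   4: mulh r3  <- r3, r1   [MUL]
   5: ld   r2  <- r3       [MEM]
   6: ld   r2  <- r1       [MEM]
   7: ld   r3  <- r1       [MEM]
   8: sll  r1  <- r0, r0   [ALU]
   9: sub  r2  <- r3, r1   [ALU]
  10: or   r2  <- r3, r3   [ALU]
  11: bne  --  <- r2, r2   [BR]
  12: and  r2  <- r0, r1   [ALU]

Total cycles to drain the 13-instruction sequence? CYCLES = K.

CYCLES = 10

[0] i0  mulh.MUL  -- no-port MUL/MUL
[1] i1,i2  mul.MUL blt.BR  -- pair
[2] i3  ld.MEM  -- no-port MEM/MUL
[3] i4  mulh.MUL  -- no-port MUL/MEM
[4] i5  ld.MEM  -- no-port MEM/MEM
[5] i6  ld.MEM  -- no-port MEM/MEM
[6] i7,i8  ld.MEM sll.ALU  -- pair
[7] i9  sub.ALU  -- WAW r2
[8] i10  or.ALU  -- RAW r2
[9] i11,i12  bne.BR and.ALU  -- pair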